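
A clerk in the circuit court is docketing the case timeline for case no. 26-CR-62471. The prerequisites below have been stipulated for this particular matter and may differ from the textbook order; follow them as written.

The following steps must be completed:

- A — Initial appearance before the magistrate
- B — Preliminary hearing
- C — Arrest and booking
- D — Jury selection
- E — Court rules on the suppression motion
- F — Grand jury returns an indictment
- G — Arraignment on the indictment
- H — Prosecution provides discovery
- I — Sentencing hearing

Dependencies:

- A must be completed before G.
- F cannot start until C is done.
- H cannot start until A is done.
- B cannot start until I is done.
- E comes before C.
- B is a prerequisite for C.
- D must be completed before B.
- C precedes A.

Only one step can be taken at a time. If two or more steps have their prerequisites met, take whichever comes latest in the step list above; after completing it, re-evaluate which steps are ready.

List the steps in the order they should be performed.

I, E, D, B, C, F, A, H, G

I, E and D have no prerequisites; I is listed later, so I is first.
Ready: E and D. E is listed later → E.
D is the only step now ready → D.
B is the only step now ready → B.
C is the only step now ready → C.
Now F and A have their prerequisites met. F is listed later, so F next.
A is the only step now ready → A.
H and G are both available; H is listed later → H.
G needed A, now all done → G.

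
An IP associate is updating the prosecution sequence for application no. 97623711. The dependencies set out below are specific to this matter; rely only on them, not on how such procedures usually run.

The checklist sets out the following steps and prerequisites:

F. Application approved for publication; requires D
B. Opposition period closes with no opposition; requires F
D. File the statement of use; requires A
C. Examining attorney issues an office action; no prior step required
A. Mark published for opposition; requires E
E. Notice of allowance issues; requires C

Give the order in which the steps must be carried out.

C has no prerequisites → C first.
E needed C, now all done → E.
A needed E, now all done → A.
D needed A, now all done → D.
Next only F has its prerequisites met → F.
That leaves B as the only ready step → B.

C, E, A, D, F, B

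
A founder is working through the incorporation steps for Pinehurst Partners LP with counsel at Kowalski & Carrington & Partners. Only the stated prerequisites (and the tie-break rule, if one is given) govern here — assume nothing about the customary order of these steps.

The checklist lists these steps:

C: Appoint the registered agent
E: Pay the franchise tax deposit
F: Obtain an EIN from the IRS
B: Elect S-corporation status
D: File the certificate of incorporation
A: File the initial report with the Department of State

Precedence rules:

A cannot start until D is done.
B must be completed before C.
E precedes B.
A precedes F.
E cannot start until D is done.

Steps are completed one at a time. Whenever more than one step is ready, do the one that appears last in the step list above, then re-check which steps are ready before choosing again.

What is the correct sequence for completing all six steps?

D, A, F, E, B, C

Only D has no prerequisites, so it is first.
Now A and E have their prerequisites met. A is listed later, so A next.
Now F and E have their prerequisites met. F is listed later, so F next.
E is the only step now ready → E.
Next only B has its prerequisites met → B.
That leaves C as the only ready step → C.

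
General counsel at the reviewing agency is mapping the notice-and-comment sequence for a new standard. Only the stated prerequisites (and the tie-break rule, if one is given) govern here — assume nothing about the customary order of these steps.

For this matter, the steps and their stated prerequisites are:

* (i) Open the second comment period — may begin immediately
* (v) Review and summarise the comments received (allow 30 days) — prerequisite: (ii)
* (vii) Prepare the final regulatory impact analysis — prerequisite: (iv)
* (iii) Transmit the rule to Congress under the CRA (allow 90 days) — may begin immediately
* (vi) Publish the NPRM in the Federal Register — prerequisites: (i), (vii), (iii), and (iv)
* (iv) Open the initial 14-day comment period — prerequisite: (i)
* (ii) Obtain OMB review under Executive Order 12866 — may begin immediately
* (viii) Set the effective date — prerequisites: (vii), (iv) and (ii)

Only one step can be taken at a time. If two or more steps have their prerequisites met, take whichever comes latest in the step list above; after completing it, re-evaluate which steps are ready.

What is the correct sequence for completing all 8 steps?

(ii), (iii) and (i) have no prerequisites; (ii) is listed later, so (ii) is first.
(iii), (v) and (i) are all available; (iii) is listed later → (iii).
Now (v) and (i) have their prerequisites met. (v) is listed later, so (v) next.
That leaves (i) as the only ready step → (i).
(iv) needed (i), now all done → (iv).
(vii) needed (iv), now all done → (vii).
(viii) and (vi) are both available; (viii) is listed later → (viii).
(vi) needed (iv), (iii), (vii) and (i), now all done → (vi).

(ii), (iii), (v), (i), (iv), (vii), (viii), (vi)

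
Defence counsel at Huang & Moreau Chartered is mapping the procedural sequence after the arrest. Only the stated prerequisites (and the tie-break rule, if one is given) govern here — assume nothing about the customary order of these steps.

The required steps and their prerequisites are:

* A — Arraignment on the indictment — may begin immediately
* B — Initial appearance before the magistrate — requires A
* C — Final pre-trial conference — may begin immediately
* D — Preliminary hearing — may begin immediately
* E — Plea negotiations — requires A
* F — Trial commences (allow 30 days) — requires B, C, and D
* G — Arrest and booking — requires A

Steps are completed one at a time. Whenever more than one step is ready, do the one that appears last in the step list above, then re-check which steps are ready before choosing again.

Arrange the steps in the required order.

D C A G E B F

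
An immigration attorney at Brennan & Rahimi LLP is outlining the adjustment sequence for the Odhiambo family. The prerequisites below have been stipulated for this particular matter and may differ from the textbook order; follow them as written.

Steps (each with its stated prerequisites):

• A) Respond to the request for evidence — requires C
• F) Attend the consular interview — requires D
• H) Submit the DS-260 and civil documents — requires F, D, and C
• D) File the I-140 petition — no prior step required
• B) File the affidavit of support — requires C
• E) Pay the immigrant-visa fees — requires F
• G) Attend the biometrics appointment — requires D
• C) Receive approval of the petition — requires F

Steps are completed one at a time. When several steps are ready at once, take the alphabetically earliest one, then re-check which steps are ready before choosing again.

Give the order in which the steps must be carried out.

Only D has no prerequisites, so it is first.
F and G are both available; F has the earlier label → F.
Ready: C, E and G. C has the earlier label → C.
Now A, B, E, G and H have their prerequisites met. A has the earlier label, so A next.
Now B, E, G and H have their prerequisites met. B has the earlier label, so B next.
Now E, G and H have their prerequisites met. E has the earlier label, so E next.
Ready: G and H. G has the earlier label → G.
H needed C, D and F, now all done → H.

D → F → C → A → B → E → G → H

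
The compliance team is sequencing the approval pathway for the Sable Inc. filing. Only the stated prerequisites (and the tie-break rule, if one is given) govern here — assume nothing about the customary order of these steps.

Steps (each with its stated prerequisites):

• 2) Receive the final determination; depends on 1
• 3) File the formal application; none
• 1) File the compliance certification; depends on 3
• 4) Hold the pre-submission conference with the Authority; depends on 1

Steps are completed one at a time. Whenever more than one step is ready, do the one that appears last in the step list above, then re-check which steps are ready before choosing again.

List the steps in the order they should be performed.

3 has no prerequisites → 3 first.
1 needed 3, now all done → 1.
Now 4 and 2 have their prerequisites met. 4 is listed later, so 4 next.
2 needed 1, now all done → 2.

3 1 4 2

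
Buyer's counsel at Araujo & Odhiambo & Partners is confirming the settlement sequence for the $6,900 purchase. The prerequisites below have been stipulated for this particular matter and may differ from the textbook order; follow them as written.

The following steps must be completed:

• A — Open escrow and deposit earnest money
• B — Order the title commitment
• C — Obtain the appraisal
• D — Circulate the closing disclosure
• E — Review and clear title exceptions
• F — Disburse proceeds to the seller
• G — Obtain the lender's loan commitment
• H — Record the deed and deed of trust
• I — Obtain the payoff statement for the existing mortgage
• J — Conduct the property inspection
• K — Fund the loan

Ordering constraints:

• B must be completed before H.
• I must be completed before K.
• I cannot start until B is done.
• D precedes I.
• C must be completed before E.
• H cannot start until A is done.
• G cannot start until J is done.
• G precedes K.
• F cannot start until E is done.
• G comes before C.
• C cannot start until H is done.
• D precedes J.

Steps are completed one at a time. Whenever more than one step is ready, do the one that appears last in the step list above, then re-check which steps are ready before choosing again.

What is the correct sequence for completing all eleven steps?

Nothing is required for D, B and A. D is listed later → D first.
J now also ready, so the ready set is {J, B, A}; J is listed later → J.
Ready: G, B and A. G is listed later → G.
Ready: B and A. B is listed later → B.
I and A are both available; I is listed later → I.
Ready: K and A. K is listed later → K.
That leaves A as the only ready step → A.
H is the only step now ready → H.
Next only C has its prerequisites met → C.
E is the only step now ready → E.
F needed E, now all done → F.

D J G B I K A H C E F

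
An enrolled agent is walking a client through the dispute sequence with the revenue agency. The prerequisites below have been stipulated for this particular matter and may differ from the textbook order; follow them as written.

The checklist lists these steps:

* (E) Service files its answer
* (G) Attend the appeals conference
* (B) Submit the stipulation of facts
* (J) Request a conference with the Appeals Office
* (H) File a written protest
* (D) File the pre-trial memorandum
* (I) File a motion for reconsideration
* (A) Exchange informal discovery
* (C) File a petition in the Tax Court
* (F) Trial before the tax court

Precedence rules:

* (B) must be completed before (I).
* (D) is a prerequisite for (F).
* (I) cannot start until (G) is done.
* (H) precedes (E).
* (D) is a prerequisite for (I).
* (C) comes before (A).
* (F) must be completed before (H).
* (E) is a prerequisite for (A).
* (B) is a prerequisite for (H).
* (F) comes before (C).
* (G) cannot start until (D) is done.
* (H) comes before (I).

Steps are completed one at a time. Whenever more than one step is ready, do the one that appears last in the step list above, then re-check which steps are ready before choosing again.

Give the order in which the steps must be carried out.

(D), (F), (C), (J), (B), (H), (G), (I), (E), (A)

Nothing is required for (D), (J) and (B). (D) is listed later → (D) first.
(F) and (G) now also ready, so the ready set is {(F), (J), (B), (G)}; (F) is listed later → (F).
Now (C), (J), (B) and (G) have their prerequisites met. (C) is listed later, so (C) next.
Ready: (J), (B) and (G). (J) is listed later → (J).
Now (B) and (G) have their prerequisites met. (B) is listed later, so (B) next.
Now (H) and (G) have their prerequisites met. (H) is listed later, so (H) next.
(E) now also ready, so the ready set is {(G), (E)}; (G) is listed later → (G).
(I) and (E) are both available; (I) is listed later → (I).
(E) needed (H), now all done → (E).
(A) is the only step now ready → (A).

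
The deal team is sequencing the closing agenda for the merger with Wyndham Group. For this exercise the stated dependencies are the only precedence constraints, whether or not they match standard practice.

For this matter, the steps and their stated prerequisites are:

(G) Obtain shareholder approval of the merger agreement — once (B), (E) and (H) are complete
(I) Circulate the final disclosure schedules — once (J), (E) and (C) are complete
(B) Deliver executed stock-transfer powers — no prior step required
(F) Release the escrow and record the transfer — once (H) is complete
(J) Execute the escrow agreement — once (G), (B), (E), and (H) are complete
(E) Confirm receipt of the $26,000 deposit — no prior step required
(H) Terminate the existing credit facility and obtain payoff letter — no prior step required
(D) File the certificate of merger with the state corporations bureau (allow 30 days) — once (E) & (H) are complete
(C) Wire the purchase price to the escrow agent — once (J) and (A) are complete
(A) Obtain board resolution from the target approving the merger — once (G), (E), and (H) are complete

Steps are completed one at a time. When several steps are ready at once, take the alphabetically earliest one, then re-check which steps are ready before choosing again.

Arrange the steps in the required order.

(B) → (E) → (H) → (D) → (F) → (G) → (A) → (J) → (C) → (I)

(B), (E) and (H) have no prerequisites; (B) has the earlier label, so (B) is first.
(E) and (H) are both available; (E) has the earlier label → (E).
Next only (H) has its prerequisites met → (H).
Ready: (D), (F) and (G). (D) has the earlier label → (D).
Ready: (F) and (G). (F) has the earlier label → (F).
Next only (G) has its prerequisites met → (G).
(A) and (J) are both available; (A) has the earlier label → (A).
(J) is the only step now ready → (J).
That leaves (C) as the only ready step → (C).
(I) needed (C), (E) and (J), now all done → (I).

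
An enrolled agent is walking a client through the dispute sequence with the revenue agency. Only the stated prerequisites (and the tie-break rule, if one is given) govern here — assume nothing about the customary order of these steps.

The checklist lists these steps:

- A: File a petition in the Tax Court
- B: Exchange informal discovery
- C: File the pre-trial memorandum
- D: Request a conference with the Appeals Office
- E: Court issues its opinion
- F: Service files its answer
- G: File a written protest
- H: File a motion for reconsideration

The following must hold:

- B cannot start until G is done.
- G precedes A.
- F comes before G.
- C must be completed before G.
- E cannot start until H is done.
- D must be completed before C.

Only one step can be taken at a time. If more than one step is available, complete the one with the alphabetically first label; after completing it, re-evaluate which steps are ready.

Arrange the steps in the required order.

D, C, F, G, A, B, H, E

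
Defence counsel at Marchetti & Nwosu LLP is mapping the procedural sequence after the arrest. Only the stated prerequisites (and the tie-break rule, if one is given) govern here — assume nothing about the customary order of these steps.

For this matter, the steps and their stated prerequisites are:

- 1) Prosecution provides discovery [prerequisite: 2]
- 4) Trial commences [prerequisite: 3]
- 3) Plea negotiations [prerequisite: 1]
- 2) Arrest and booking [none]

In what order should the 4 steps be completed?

2, 1, 3, 4

2 is the only step with nothing outstanding, so it goes first.
1 is the only step now ready → 1.
Next only 3 has its prerequisites met → 3.
4 needed 3, now all done → 4.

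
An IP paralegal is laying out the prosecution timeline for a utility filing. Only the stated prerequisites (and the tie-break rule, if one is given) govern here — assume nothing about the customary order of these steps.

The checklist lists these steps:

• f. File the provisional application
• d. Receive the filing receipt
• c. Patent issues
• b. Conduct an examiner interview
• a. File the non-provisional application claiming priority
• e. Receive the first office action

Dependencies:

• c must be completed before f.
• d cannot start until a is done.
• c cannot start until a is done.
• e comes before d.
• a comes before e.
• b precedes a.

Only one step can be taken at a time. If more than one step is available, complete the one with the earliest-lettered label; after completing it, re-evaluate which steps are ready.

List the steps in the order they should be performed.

b, a, c, e, d, f

Only b has no prerequisites, so it is first.
a needed b, now all done → a.
Now c and e have their prerequisites met. c has the earlier label, so c next.
Ready: e and f. e has the earlier label → e.
d now also ready, so the ready set is {d, f}; d has the earlier label → d.
f needed c, now all done → f.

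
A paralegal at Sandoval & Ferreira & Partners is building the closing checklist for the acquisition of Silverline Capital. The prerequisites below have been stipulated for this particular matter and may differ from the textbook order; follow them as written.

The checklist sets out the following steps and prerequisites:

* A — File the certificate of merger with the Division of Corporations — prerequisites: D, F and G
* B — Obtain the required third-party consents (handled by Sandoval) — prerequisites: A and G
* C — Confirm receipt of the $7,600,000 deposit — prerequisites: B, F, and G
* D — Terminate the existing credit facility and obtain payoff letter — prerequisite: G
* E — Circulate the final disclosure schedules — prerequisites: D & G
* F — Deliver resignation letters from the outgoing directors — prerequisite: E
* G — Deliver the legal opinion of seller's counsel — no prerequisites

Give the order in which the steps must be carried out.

Only G has no prerequisites, so it is first.
Next only D has its prerequisites met → D.
Next only E has its prerequisites met → E.
F needed E, now all done → F.
That leaves A as the only ready step → A.
B needed A and G, now all done → B.
Next only C has its prerequisites met → C.

G, D, E, F, A, B, C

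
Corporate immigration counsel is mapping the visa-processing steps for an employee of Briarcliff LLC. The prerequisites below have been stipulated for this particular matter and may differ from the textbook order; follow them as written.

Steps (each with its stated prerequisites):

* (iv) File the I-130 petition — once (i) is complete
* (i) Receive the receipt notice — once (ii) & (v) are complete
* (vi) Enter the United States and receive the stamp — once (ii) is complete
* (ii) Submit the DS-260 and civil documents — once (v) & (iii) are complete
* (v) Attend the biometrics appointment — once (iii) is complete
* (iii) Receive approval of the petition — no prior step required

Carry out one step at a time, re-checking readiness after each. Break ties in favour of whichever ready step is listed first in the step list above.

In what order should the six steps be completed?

(iii) → (v) → (ii) → (i) → (iv) → (vi)

Only (iii) has no prerequisites, so it is first.
(v) needed (iii), now all done → (v).
(ii) needed (v) and (iii), now all done → (ii).
(i) and (vi) are both available; (i) is listed earlier → (i).
Now (iv) and (vi) have their prerequisites met. (iv) is listed earlier, so (iv) next.
That leaves (vi) as the only ready step → (vi).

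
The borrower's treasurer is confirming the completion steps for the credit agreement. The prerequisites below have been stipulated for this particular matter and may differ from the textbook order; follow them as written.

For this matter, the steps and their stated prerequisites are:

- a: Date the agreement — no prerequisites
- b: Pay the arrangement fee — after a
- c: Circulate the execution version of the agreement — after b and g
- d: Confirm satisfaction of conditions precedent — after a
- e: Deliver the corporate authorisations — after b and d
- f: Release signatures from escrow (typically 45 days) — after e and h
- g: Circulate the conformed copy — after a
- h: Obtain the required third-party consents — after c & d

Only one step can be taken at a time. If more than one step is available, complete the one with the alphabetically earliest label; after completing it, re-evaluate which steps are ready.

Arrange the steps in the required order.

a, b, d, e, g, c, h, f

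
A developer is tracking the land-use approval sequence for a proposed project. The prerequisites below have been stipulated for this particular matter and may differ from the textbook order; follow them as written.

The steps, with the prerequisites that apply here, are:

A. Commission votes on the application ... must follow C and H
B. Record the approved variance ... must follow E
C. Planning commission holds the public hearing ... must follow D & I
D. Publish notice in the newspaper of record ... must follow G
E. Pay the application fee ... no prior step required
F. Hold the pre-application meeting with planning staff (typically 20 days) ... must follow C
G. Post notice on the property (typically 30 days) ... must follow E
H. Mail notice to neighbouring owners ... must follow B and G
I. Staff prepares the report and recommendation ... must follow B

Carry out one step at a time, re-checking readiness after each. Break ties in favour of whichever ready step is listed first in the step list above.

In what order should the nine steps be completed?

E is the only step with nothing outstanding, so it goes first.
Now B and G have their prerequisites met. B is listed earlier, so B next.
G and I are both available; G is listed earlier → G.
Now D, H and I have their prerequisites met. D is listed earlier, so D next.
Now H and I have their prerequisites met. H is listed earlier, so H next.
I needed B, now all done → I.
Next only C has its prerequisites met → C.
Ready: A and F. A is listed earlier → A.
F is the only step now ready → F.

E, B, G, D, H, I, C, A, F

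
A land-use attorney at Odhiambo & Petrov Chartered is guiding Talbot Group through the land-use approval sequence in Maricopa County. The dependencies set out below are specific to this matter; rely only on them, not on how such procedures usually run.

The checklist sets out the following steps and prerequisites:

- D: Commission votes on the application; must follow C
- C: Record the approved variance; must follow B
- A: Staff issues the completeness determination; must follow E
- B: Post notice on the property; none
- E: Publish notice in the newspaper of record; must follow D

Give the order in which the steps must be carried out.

B C D E A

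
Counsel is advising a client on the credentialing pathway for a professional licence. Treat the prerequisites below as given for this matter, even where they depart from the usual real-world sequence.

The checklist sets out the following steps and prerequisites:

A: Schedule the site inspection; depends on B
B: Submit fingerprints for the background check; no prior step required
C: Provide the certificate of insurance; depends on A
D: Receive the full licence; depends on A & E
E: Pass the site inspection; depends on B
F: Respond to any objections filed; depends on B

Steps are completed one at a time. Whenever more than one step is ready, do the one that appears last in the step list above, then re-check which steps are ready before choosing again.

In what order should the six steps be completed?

Only B has no prerequisites, so it is first.
F, E and A are all available; F is listed later → F.
Now E and A have their prerequisites met. E is listed later, so E next.
A needed B, now all done → A.
D and C are both available; D is listed later → D.
That leaves C as the only ready step → C.

B F E A D C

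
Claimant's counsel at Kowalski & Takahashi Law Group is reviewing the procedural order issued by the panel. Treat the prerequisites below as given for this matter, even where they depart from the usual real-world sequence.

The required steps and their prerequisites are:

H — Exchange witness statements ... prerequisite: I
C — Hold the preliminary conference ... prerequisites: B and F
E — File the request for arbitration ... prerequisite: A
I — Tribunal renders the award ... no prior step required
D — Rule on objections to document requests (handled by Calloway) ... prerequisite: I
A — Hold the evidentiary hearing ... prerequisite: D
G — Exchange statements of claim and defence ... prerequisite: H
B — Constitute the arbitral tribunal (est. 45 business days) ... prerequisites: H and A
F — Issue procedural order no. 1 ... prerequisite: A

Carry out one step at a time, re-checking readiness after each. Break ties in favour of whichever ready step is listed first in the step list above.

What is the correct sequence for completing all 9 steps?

I H D A E G B F C

I is the only step with nothing outstanding, so it goes first.
H and D are both available; H is listed earlier → H.
Now D and G have their prerequisites met. D is listed earlier, so D next.
A now also ready, so the ready set is {A, G}; A is listed earlier → A.
Now E, G, B and F have their prerequisites met. E is listed earlier, so E next.
Ready: G, B and F. G is listed earlier → G.
B and F are both available; B is listed earlier → B.
F needed A, now all done → F.
Next only C has its prerequisites met → C.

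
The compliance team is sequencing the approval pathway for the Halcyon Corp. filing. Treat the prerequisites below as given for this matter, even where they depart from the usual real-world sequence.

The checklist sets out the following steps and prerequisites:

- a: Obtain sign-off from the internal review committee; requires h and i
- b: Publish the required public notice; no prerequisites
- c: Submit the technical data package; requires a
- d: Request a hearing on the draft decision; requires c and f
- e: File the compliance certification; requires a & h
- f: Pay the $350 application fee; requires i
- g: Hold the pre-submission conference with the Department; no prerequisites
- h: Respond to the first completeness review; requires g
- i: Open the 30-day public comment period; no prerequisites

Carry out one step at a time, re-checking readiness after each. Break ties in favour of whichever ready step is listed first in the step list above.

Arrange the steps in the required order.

b, g, h, i, a, c, e, f, d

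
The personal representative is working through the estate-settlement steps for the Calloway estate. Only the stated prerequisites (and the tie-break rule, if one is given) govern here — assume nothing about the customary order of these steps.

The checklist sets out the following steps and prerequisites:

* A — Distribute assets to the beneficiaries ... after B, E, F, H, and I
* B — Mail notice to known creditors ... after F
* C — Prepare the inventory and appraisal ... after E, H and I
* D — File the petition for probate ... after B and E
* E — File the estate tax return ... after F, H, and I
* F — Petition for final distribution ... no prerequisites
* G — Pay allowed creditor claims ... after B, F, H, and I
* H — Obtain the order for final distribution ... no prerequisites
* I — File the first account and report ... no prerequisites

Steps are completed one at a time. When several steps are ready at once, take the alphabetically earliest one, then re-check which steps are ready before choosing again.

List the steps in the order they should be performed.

F → B → H → I → E → A → C → D → G

Nothing is required for F, H and I. F has the earlier label → F first.
B now also ready, so the ready set is {B, H, I}; B has the earlier label → B.
Ready: H and I. H has the earlier label → H.
That leaves I as the only ready step → I.
Ready: E and G. E has the earlier label → E.
A, C and D now also ready, so the ready set is {A, C, D, G}; A has the earlier label → A.
Now C, D and G have their prerequisites met. C has the earlier label, so C next.
Now D and G have their prerequisites met. D has the earlier label, so D next.
G needed B, F, H and I, now all done → G.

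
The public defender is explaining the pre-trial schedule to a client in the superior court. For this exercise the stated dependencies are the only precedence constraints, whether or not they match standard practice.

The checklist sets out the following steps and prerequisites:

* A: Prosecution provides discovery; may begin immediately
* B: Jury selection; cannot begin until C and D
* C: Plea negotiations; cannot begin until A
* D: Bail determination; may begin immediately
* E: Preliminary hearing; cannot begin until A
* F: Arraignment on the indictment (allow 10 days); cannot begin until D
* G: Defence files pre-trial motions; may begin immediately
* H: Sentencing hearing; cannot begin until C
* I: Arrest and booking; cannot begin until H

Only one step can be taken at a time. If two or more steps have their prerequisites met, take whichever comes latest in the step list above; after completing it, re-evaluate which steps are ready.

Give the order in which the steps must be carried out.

G D F A E C H I B

Nothing is required for G, D and A. G is listed later → G first.
Now D and A have their prerequisites met. D is listed later, so D next.
F now also ready, so the ready set is {F, A}; F is listed later → F.
Next only A has its prerequisites met → A.
E and C are both available; E is listed later → E.
That leaves C as the only ready step → C.
H and B are both available; H is listed later → H.
I now also ready, so the ready set is {I, B}; I is listed later → I.
B needed D and C, now all done → B.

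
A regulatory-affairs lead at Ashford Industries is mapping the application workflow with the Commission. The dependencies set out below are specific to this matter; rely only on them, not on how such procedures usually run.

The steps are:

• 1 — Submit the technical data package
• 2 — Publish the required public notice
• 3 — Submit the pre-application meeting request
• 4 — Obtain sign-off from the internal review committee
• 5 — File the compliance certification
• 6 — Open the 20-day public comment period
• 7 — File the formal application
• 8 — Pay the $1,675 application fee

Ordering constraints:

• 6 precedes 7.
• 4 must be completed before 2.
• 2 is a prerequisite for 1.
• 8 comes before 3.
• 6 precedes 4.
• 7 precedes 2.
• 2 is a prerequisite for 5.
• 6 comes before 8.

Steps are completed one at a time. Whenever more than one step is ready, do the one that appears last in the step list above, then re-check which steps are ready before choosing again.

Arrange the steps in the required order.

6, 8, 7, 4, 3, 2, 5, 1

6 has no prerequisites → 6 first.
8, 7 and 4 are all available; 8 is listed later → 8.
7, 4 and 3 are all available; 7 is listed later → 7.
Now 4 and 3 have their prerequisites met. 4 is listed later, so 4 next.
2 now also ready, so the ready set is {3, 2}; 3 is listed later → 3.
2 needed 7 and 4, now all done → 2.
Ready: 5 and 1. 5 is listed later → 5.
That leaves 1 as the only ready step → 1.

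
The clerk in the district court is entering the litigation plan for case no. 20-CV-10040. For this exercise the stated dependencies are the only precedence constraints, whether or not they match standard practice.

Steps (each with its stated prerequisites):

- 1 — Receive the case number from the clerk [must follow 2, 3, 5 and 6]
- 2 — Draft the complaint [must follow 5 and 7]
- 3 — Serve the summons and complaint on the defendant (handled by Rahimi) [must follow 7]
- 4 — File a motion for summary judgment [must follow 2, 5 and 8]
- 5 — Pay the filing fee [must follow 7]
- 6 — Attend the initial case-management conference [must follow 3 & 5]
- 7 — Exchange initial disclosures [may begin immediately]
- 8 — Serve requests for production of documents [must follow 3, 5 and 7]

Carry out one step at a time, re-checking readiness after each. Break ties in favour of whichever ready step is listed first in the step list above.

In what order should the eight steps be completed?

Only 7 has no prerequisites, so it is first.
3 and 5 are both available; 3 is listed earlier → 3.
That leaves 5 as the only ready step → 5.
Ready: 2, 6 and 8. 2 is listed earlier → 2.
Ready: 6 and 8. 6 is listed earlier → 6.
1 now also ready, so the ready set is {1, 8}; 1 is listed earlier → 1.
8 needed 3, 5 and 7, now all done → 8.
That leaves 4 as the only ready step → 4.

7, 3, 5, 2, 6, 1, 8, 4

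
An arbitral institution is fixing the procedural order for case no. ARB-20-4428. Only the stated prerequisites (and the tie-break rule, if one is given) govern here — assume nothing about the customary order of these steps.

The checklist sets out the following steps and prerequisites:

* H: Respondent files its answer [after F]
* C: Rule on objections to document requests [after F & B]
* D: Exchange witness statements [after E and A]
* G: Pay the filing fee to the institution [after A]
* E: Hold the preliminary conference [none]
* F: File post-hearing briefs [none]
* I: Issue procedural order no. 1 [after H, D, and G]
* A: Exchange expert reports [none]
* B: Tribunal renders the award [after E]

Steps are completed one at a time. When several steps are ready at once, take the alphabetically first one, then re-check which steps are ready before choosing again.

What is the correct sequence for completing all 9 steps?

A, E and F have no prerequisites; A has the earlier label, so A is first.
G now also ready, so the ready set is {E, F, G}; E has the earlier label → E.
B and D now also ready, so the ready set is {B, D, F, G}; B has the earlier label → B.
Ready: D, F and G. D has the earlier label → D.
F and G are both available; F has the earlier label → F.
Ready: C, G and H. C has the earlier label → C.
G and H are both available; G has the earlier label → G.
Next only H has its prerequisites met → H.
I needed D, G and H, now all done → I.

A → E → B → D → F → C → G → H → I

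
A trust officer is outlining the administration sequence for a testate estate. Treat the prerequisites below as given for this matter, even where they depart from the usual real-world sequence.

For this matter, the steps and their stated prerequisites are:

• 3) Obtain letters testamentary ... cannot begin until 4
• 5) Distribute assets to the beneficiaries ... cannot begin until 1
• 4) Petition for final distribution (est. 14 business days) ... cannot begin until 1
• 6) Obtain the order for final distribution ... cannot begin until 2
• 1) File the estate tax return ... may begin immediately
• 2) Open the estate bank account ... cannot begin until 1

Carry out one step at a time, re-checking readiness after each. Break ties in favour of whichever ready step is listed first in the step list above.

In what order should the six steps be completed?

1 has no prerequisites → 1 first.
Ready: 5, 4 and 2. 5 is listed earlier → 5.
Now 4 and 2 have their prerequisites met. 4 is listed earlier, so 4 next.
3 and 2 are both available; 3 is listed earlier → 3.
2 is the only step now ready → 2.
6 needed 2, now all done → 6.

1 5 4 3 2 6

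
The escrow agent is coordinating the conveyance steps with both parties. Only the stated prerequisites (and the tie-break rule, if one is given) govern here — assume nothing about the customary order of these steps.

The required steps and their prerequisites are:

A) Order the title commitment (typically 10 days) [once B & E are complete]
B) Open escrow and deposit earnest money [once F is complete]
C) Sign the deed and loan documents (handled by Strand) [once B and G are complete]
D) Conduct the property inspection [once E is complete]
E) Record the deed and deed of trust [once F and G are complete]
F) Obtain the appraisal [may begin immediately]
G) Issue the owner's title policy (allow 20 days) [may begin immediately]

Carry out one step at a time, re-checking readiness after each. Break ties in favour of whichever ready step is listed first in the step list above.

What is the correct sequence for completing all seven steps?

F and G have no prerequisites; F is listed earlier, so F is first.
Now B and G have their prerequisites met. B is listed earlier, so B next.
Next only G has its prerequisites met → G.
Ready: C and E. C is listed earlier → C.
E needed F and G, now all done → E.
Now A and D have their prerequisites met. A is listed earlier, so A next.
D is the only step now ready → D.

F, B, G, C, E, A, D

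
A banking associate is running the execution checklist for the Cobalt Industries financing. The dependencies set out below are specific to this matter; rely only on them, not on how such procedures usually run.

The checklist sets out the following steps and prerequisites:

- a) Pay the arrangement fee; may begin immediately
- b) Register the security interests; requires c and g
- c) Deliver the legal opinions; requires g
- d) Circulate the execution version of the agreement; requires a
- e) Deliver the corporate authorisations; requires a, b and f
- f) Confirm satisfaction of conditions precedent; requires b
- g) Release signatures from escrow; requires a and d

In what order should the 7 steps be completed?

a d g c b f e

a is the only step with nothing outstanding, so it goes first.
d is the only step now ready → d.
g needed a and d, now all done → g.
That leaves c as the only ready step → c.
Next only b has its prerequisites met → b.
f needed b, now all done → f.
e needed a, b and f, now all done → e.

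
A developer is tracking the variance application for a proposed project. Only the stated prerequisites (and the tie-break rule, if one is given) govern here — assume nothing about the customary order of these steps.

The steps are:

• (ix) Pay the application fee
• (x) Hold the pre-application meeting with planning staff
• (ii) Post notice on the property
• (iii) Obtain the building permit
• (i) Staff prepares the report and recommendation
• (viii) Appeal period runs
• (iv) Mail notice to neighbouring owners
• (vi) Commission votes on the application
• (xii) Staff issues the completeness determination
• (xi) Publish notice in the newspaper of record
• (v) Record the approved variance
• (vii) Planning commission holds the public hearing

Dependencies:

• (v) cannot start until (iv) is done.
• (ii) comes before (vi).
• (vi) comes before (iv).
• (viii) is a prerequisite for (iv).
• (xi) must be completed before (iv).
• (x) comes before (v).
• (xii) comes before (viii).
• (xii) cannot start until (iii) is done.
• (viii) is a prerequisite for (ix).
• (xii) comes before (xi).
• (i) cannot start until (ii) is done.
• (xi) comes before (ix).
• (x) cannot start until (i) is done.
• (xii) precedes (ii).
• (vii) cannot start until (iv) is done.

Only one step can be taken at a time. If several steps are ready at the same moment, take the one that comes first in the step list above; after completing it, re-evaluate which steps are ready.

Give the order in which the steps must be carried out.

(iii), (xii), (ii), (i), (x), (viii), (vi), (xi), (ix), (iv), (v), (vii)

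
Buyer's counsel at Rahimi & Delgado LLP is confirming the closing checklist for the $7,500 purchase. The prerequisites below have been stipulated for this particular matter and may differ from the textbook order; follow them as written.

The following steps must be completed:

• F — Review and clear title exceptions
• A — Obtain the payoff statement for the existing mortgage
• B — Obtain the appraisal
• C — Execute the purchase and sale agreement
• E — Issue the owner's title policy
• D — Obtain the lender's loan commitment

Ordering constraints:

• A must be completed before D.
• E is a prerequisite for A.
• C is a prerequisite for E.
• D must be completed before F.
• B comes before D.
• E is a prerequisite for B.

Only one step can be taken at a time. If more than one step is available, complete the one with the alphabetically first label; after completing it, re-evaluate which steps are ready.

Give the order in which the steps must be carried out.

Only C has no prerequisites, so it is first.
E is the only step now ready → E.
Now A and B have their prerequisites met. A has the earlier label, so A next.
That leaves B as the only ready step → B.
That leaves D as the only ready step → D.
F is the only step now ready → F.

C → E → A → B → D → F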